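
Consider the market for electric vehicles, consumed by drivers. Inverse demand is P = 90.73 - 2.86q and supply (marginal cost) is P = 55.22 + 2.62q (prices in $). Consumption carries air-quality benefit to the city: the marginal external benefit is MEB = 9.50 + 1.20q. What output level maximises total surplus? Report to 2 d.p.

Social marginal benefit = demand + MEB = 100.23 - 1.66q.
Set SMB = MC: 100.23 - 1.66q = 55.22 + 2.62q → q* = 10.5164.

q* = 10.52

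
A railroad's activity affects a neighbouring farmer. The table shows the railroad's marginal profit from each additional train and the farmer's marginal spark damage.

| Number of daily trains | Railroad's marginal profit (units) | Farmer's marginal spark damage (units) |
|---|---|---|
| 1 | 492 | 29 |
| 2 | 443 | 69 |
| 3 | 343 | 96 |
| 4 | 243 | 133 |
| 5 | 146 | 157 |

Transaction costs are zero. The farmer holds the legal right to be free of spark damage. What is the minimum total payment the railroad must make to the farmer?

Efficient level: marginal profit ≥ marginal spark damage through level 4, so k* = 4.
With the farmer holding the right, the railroad must at least compensate total damage at k*: 29 + 69 + 96 + 133 = 327.

327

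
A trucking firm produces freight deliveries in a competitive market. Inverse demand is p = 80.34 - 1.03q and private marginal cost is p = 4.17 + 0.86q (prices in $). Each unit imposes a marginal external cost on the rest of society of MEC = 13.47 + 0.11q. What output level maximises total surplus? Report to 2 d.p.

q* = 31.35

Social marginal cost = private MC + MEC = 17.64 + 0.97q.
Set SMC = demand: 17.64 + 0.97q = 80.34 - 1.03q → q* = 31.3500.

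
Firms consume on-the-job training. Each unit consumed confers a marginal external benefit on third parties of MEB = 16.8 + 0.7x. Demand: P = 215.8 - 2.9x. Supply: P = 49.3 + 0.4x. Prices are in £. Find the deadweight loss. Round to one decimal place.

Market equilibrium (private): 49.3 + 0.4x = 215.8 - 2.9x → x_m = 50.4545.
Social marginal benefit = demand + MEB = 232.6 - 2.2x.
Set SMB = MC: 232.6 - 2.2x = 49.3 + 0.4x → x* = 70.5000.
Between x* and x_m the wedge SMB − MC runs linearly from 0 to MEB(x_m), so the loss is a triangle.
DWL = ½ × 20.0455 × 52.1182 = 522.3677.

DWL = £522.4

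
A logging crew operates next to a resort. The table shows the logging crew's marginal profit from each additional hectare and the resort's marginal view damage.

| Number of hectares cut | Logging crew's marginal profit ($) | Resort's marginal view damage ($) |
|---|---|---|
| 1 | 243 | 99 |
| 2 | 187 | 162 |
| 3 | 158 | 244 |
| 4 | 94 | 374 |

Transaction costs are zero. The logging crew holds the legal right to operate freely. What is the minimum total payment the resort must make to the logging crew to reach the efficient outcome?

$252

Left alone the logging crew would choose level 4 (marginal profit stays positive).
Efficient level: k* = 2 (marginal profit ≥ marginal view damage through 2).
The resort must at least cover the logging crew's forgone profit from cutting 4→2: 158 + 94 = 252.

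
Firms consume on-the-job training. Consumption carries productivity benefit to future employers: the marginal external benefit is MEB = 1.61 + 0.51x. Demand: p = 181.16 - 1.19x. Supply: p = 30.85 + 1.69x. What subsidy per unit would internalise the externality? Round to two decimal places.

Social marginal benefit = demand + MEB = 182.77 - 0.68x.
Set SMB = MC: 182.77 - 0.68x = 30.85 + 1.69x → x* = 64.1013.
The Pigouvian subsidy equals MEB at x*: 1.61 + 0.51×64.1013 = 34.3017.

subsidy = 34.30 per unit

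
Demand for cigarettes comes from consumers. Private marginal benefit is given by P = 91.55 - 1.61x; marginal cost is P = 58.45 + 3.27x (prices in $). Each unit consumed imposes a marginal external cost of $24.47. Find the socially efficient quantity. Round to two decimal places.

x* = 1.77

Social marginal benefit = demand − MEC = 67.08 - 1.61x.
Set SMB = MC: 67.08 - 1.61x = 58.45 + 3.27x → x* = 1.7684.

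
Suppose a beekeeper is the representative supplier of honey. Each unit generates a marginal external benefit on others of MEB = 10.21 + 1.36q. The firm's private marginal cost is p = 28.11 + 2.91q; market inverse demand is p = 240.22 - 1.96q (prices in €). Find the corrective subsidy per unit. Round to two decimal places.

subsidy = €96.35 per unit

Social marginal cost = private MC − MEB = 17.90 + 1.55q.
Set SMC = demand: 17.90 + 1.55q = 240.22 - 1.96q → q* = 63.3390.
The Pigouvian subsidy equals MEB at q*: 10.21 + 1.36×63.3390 = 96.3510.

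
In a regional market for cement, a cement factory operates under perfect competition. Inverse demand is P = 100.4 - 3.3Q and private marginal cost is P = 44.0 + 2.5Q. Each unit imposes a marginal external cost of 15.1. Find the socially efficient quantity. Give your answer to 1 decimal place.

Q* = 7.1

Social marginal cost = private MC + MEC = 59.1 + 2.5Q.
Set SMC = demand: 59.1 + 2.5Q = 100.4 - 3.3Q → Q* = 7.1207.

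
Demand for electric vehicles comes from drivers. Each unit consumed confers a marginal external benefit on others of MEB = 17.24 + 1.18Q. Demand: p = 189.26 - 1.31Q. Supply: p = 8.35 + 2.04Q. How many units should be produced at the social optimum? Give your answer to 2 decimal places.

Q* = 91.31

Social marginal benefit = demand + MEB = 206.50 - 0.13Q.
Set SMB = MC: 206.50 - 0.13Q = 8.35 + 2.04Q → Q* = 91.3134.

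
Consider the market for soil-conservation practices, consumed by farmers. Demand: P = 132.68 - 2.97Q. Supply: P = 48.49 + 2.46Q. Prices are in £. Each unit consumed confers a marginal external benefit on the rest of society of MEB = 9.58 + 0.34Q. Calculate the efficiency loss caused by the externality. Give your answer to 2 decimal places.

DWL = £21.67

Market equilibrium (private): 48.49 + 2.46Q = 132.68 - 2.97Q → Q_m = 15.5046.
Social marginal benefit = demand + MEB = 142.26 - 2.63Q.
Set SMB = MC: 142.26 - 2.63Q = 48.49 + 2.46Q → Q* = 18.4224.
Between Q* and Q_m the wedge SMB − MC runs linearly from 0 to MEB(Q_m), so the loss is a triangle.
DWL = ½ × 2.9178 × 14.8516 = 21.6670.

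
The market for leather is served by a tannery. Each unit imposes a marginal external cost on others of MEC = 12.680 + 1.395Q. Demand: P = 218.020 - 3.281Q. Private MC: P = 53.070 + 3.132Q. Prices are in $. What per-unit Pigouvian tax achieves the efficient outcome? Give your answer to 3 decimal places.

tax = $39.885 per unit

Social marginal cost = private MC + MEC = 65.750 + 4.527Q.
Set SMC = demand: 65.750 + 4.527Q = 218.020 - 3.281Q → Q* = 19.5018.
The Pigouvian tax equals MEC at Q*: 12.680 + 1.395×19.5018 = 39.8850.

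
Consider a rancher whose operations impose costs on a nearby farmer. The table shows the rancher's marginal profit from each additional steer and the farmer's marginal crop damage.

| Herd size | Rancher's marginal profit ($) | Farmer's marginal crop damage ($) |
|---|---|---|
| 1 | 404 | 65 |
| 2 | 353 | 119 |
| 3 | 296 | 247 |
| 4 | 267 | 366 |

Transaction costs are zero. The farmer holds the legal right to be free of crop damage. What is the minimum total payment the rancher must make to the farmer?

$431

Efficient level: marginal profit ≥ marginal crop damage through level 3, so k* = 3.
With the farmer holding the right, the rancher must at least compensate total damage at k*: 65 + 119 + 247 = 431.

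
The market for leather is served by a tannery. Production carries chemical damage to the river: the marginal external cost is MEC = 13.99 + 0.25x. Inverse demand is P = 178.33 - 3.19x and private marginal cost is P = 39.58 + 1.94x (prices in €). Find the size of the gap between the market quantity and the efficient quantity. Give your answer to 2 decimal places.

3.86 units

Market equilibrium (private): 39.58 + 1.94x = 178.33 - 3.19x → x_m = 27.0468.
Social marginal cost = private MC + MEC = 53.57 + 2.19x.
Set SMC = demand: 53.57 + 2.19x = 178.33 - 3.19x → x* = 23.1896.
Gap = |27.0468 − 23.1896| = 3.8572.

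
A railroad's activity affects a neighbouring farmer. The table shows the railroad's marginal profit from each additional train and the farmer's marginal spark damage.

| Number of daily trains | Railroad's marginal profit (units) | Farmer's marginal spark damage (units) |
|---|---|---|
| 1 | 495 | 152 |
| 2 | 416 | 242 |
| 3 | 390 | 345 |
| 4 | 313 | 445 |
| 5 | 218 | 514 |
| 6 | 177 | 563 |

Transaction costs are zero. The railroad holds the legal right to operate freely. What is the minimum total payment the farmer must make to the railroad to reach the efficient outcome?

Left alone the railroad would choose level 6 (marginal profit stays positive).
Efficient level: k* = 3 (marginal profit ≥ marginal spark damage through 3).
The farmer must at least cover the railroad's forgone profit from cutting 6→3: 313 + 218 + 177 = 708.

708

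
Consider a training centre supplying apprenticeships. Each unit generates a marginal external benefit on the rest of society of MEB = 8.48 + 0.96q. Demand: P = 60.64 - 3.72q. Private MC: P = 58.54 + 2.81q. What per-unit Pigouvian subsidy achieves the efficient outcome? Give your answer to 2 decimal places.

subsidy = 10.30 per unit

Social marginal cost = private MC − MEB = 50.06 + 1.85q.
Set SMC = demand: 50.06 + 1.85q = 60.64 - 3.72q → q* = 1.8995.
The Pigouvian subsidy equals MEB at q*: 8.48 + 0.96×1.8995 = 10.3035.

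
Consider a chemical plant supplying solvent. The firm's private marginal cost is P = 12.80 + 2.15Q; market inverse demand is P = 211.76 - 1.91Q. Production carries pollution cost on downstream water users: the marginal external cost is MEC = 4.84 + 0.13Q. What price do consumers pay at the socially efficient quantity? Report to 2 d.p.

Social marginal cost = private MC + MEC = 17.64 + 2.28Q.
Set SMC = demand: 17.64 + 2.28Q = 211.76 - 1.91Q → Q* = 46.3294.
Consumer price on the demand curve at Q*: 211.76 − 1.91×46.3294 = 123.2708.

P = 123.27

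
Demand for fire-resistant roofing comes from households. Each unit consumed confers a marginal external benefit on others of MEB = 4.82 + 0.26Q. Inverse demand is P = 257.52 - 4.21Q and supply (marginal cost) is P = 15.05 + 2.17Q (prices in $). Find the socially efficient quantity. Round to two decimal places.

Social marginal benefit = demand + MEB = 262.34 - 3.95Q.
Set SMB = MC: 262.34 - 3.95Q = 15.05 + 2.17Q → Q* = 40.4069.

Q* = 40.41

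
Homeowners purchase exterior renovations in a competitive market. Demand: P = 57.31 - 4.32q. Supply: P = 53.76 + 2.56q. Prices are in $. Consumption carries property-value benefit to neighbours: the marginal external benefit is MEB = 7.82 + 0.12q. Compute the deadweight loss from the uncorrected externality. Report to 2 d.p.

Market equilibrium (private): 53.76 + 2.56q = 57.31 - 4.32q → q_m = 0.5160.
Social marginal benefit = demand + MEB = 65.13 - 4.20q.
Set SMB = MC: 65.13 - 4.20q = 53.76 + 2.56q → q* = 1.6820.
The loss is the area between SMB and MC from q* to q_m; with linear curves that's a triangle of height MEB(q_m).
DWL = ½ × 1.1660 × 7.8819 = 4.5951.

DWL = $4.60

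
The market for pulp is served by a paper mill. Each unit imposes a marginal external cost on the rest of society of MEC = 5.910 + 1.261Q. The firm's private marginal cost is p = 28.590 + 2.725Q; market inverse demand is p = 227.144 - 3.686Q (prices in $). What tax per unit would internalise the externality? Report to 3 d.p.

Social marginal cost = private MC + MEC = 34.500 + 3.986Q.
Set SMC = demand: 34.500 + 3.986Q = 227.144 - 3.686Q → Q* = 25.1100.
The Pigouvian tax equals MEC at Q*: 5.910 + 1.261×25.1100 = 37.5737.

tax = $37.574 per unit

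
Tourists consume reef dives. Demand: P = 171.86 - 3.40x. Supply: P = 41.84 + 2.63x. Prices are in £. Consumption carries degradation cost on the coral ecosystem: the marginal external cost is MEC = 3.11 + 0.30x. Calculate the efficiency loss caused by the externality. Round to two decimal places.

DWL = £7.25

Market equilibrium (private): 41.84 + 2.63x = 171.86 - 3.40x → x_m = 21.5622.
Social marginal benefit = demand − MEC = 168.75 - 3.70x.
Set SMB = MC: 168.75 - 3.70x = 41.84 + 2.63x → x* = 20.0490.
The loss is the area between SMB and MC from x* to x_m; with linear curves that's a triangle of height MEC(x_m).
DWL = ½ × 1.5132 × 9.5787 = 7.2472.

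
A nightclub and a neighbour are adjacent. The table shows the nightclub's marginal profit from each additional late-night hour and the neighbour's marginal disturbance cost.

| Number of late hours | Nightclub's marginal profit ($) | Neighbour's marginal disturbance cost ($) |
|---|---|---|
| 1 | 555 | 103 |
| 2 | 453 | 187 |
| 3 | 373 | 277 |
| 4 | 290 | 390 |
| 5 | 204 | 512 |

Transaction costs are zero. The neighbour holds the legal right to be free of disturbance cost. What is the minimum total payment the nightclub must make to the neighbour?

$567

Efficient level: marginal profit ≥ marginal disturbance cost through level 3, so k* = 3.
With the neighbour holding the right, the nightclub must at least compensate total damage at k*: 103 + 187 + 277 = 567.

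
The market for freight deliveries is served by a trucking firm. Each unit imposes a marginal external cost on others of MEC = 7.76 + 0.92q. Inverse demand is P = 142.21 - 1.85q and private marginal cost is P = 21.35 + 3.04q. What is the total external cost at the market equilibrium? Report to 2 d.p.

Market equilibrium (private): 21.35 + 3.04q = 142.21 - 1.85q → q_m = 24.7157.
Total external cost = ∫₀^{q_m} (7.76 + 0.92q) dq = 7.76×24.7157 + ½×0.92×24.7157² = 472.7921.

472.79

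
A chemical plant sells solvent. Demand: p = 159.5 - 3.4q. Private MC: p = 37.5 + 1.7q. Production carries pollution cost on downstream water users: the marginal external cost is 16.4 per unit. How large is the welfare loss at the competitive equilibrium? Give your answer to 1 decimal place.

DWL = 26.4

Market equilibrium (private): 37.5 + 1.7q = 159.5 - 3.4q → q_m = 23.9216.
Social marginal cost = private MC + MEC = 53.9 + 1.7q.
Set SMC = demand: 53.9 + 1.7q = 159.5 - 3.4q → q* = 20.7059.
The welfare-loss triangle has base |q_m − q*| and height MEC(q_m) (the vertical gap between SMC and demand is zero at q* and MEC at q_m).
DWL = ½ × 3.2157 × 16.4000 = 26.3687.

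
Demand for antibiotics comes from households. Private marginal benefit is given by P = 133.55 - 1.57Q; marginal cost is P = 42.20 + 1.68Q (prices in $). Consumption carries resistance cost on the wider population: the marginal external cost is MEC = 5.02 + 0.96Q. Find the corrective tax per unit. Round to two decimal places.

tax = $24.71 per unit

Social marginal benefit = demand − MEC = 128.53 - 2.53Q.
Set SMB = MC: 128.53 - 2.53Q = 42.20 + 1.68Q → Q* = 20.5059.
The Pigouvian tax equals MEC at Q*: 5.02 + 0.96×20.5059 = 24.7057.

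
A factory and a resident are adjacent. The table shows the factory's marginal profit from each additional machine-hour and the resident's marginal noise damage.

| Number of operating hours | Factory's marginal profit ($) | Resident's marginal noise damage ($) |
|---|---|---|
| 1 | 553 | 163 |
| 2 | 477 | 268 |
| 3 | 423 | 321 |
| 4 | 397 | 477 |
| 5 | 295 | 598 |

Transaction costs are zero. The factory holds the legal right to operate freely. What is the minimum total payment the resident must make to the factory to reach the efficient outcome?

$692

Left alone the factory would choose level 5 (marginal profit stays positive).
Efficient level: k* = 3 (marginal profit ≥ marginal noise damage through 3).
The resident must at least cover the factory's forgone profit from cutting 5→3: 397 + 295 = 692.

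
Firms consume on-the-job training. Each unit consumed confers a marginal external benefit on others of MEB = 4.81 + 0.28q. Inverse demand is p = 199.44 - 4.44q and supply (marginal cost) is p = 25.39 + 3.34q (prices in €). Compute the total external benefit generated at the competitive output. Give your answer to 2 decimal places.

€177.67

Market equilibrium (private): 25.39 + 3.34q = 199.44 - 4.44q → q_m = 22.3715.
Total external benefit = ∫₀^{q_m} (4.81 + 0.28q) dq = 4.81×22.3715 + ½×0.28×22.3715² = 177.6747.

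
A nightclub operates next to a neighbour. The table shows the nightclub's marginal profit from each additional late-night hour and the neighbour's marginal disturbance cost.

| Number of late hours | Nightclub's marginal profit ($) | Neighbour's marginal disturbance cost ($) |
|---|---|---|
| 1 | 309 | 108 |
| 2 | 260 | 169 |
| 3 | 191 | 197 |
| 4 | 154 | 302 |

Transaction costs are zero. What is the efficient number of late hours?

2

Bargaining reaches the level where marginal profit last exceeds marginal disturbance cost.
That holds through level 2 (260 ≥ 169) but not at 3 (191 < 197).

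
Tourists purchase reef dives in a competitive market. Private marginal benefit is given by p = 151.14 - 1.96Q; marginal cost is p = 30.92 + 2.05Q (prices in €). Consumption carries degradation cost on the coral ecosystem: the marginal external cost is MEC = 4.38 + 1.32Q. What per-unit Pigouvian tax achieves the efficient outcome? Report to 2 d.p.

tax = €33.07 per unit

Social marginal benefit = demand − MEC = 146.76 - 3.28Q.
Set SMB = MC: 146.76 - 3.28Q = 30.92 + 2.05Q → Q* = 21.7336.
The Pigouvian tax equals MEC at Q*: 4.38 + 1.32×21.7336 = 33.0684.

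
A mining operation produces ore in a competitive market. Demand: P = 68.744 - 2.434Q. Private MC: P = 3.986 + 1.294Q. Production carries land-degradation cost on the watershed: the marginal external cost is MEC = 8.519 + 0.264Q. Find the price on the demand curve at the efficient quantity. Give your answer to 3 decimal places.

Social marginal cost = private MC + MEC = 12.505 + 1.558Q.
Set SMC = demand: 12.505 + 1.558Q = 68.744 - 2.434Q → Q* = 14.0879.
Consumer price on the demand curve at Q*: 68.744 − 2.434×14.0879 = 34.4541.

P = 34.454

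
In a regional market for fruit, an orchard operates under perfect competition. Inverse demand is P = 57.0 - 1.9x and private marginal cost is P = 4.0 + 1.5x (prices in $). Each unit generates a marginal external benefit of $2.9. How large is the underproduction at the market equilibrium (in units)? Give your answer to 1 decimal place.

Market equilibrium (private): 4.0 + 1.5x = 57.0 - 1.9x → x_m = 15.5882.
Social marginal cost = private MC − MEB = 1.1 + 1.5x.
Set SMC = demand: 1.1 + 1.5x = 57.0 - 1.9x → x* = 16.4412.
Gap = |15.5882 − 16.4412| = 0.8530.

0.9 units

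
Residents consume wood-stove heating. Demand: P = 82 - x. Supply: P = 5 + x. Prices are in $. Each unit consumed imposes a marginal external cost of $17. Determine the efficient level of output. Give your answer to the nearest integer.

Social marginal benefit = demand − MEC = 65 - x.
Set SMB = MC: 65 - x = 5 + x → x* = 30.0000.

x* = 30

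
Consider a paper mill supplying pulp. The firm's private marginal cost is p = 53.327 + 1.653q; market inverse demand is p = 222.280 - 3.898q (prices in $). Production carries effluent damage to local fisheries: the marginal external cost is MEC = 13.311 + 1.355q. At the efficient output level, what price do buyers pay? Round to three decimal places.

P = $134.430

Social marginal cost = private MC + MEC = 66.638 + 3.008q.
Set SMC = demand: 66.638 + 3.008q = 222.280 - 3.898q → q* = 22.5372.
Consumer price on the demand curve at q*: 222.280 − 3.898×22.5372 = 134.4300.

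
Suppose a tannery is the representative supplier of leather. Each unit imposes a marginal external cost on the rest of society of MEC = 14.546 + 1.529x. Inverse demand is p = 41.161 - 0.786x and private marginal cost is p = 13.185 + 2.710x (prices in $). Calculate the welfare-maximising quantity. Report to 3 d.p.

Social marginal cost = private MC + MEC = 27.731 + 4.239x.
Set SMC = demand: 27.731 + 4.239x = 41.161 - 0.786x → x* = 2.6726.

x* = 2.673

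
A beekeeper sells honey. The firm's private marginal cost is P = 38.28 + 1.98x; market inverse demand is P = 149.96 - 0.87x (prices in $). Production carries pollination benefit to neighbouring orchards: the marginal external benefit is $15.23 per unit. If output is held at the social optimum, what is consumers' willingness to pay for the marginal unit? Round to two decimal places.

P = $111.22

Social marginal cost = private MC − MEB = 23.05 + 1.98x.
Set SMC = demand: 23.05 + 1.98x = 149.96 - 0.87x → x* = 44.5298.
Consumer price on the demand curve at x*: 149.96 − 0.87×44.5298 = 111.2191.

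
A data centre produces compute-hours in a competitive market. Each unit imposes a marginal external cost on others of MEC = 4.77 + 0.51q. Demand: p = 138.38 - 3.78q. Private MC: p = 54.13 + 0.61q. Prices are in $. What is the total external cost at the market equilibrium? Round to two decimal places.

Market equilibrium (private): 54.13 + 0.61q = 138.38 - 3.78q → q_m = 19.1913.
Total external cost = ∫₀^{q_m} (4.77 + 0.51q) dq = 4.77×19.1913 + ½×0.51×19.1913² = 185.4605.

$185.46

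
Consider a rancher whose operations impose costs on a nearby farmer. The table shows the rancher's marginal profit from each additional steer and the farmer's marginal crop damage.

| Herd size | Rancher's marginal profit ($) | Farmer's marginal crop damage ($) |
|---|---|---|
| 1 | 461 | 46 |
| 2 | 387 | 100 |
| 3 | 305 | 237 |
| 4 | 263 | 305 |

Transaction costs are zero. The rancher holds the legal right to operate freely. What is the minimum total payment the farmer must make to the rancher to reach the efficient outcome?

$263

Left alone the rancher would choose level 4 (marginal profit stays positive).
Efficient level: k* = 3 (marginal profit ≥ marginal crop damage through 3).
The farmer must at least cover the rancher's forgone profit from cutting 4→3: 263 = 263.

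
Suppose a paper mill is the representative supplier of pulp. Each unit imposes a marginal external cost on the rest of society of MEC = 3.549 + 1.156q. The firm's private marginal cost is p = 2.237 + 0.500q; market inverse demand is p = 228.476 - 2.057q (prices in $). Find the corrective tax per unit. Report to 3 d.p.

tax = $72.881 per unit

Social marginal cost = private MC + MEC = 5.786 + 1.656q.
Set SMC = demand: 5.786 + 1.656q = 228.476 - 2.057q → q* = 59.9758.
The Pigouvian tax equals MEC at q*: 3.549 + 1.156×59.9758 = 72.8810.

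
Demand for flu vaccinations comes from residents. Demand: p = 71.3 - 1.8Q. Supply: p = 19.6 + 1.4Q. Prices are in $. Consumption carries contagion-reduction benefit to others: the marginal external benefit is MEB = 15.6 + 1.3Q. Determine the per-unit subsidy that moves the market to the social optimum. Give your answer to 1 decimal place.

subsidy = $61.6 per unit

Social marginal benefit = demand + MEB = 86.9 - 0.5Q.
Set SMB = MC: 86.9 - 0.5Q = 19.6 + 1.4Q → Q* = 35.4211.
The Pigouvian subsidy equals MEB at Q*: 15.6 + 1.3×35.4211 = 61.6474.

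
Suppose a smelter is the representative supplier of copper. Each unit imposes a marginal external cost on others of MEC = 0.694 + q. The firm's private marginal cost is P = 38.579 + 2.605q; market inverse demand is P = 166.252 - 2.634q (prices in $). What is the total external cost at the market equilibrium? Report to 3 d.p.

Market equilibrium (private): 38.579 + 2.605q = 166.252 - 2.634q → q_m = 24.3697.
Total external cost = ∫₀^{q_m} (0.694 + 1.000q) dq = 0.694×24.3697 + ½×1.000×24.3697² = 313.8537.

$313.854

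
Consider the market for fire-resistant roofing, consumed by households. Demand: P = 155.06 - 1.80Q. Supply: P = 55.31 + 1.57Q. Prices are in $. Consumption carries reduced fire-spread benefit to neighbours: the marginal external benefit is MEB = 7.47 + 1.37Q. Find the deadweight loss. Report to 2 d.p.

Market equilibrium (private): 55.31 + 1.57Q = 155.06 - 1.80Q → Q_m = 29.5994.
Social marginal benefit = demand + MEB = 162.53 - 0.43Q.
Set SMB = MC: 162.53 - 0.43Q = 55.31 + 1.57Q → Q* = 53.6100.
Between Q* and Q_m the wedge SMB − MC runs linearly from 0 to MEB(Q_m), so the loss is a triangle.
DWL = ½ × 24.0106 × 48.0212 = 576.5089.

DWL = $576.51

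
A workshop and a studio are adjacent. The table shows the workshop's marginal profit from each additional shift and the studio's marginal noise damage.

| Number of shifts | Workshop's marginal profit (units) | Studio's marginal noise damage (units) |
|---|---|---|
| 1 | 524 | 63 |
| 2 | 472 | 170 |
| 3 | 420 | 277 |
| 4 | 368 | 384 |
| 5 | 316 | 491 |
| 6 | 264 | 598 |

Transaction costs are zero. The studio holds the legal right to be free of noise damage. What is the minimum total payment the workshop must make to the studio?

510

Efficient level: marginal profit ≥ marginal noise damage through level 3, so k* = 3.
With the studio holding the right, the workshop must at least compensate total damage at k*: 63 + 170 + 277 = 510.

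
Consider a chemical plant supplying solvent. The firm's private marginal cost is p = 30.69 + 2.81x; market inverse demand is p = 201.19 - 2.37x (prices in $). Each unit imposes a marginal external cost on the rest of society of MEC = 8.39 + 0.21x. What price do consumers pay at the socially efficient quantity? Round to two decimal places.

Social marginal cost = private MC + MEC = 39.08 + 3.02x.
Set SMC = demand: 39.08 + 3.02x = 201.19 - 2.37x → x* = 30.0761.
Consumer price on the demand curve at x*: 201.19 − 2.37×30.0761 = 129.9096.

P = $129.91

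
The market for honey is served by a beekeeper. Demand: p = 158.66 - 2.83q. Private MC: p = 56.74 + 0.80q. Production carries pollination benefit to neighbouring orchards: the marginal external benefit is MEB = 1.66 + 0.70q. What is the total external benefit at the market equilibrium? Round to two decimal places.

Market equilibrium (private): 56.74 + 0.80q = 158.66 - 2.83q → q_m = 28.0771.
Total external benefit = ∫₀^{q_m} (1.66 + 0.70q) dq = 1.66×28.0771 + ½×0.70×28.0771² = 322.5212.

322.52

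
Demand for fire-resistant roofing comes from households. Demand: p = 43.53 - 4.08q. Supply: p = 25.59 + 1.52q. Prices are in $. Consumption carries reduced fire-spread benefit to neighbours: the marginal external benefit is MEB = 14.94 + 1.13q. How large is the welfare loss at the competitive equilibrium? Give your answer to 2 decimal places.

Market equilibrium (private): 25.59 + 1.52q = 43.53 - 4.08q → q_m = 3.2036.
Social marginal benefit = demand + MEB = 58.47 - 2.95q.
Set SMB = MC: 58.47 - 2.95q = 25.59 + 1.52q → q* = 7.3557.
Height of the DWL triangle at q_m is SMB(q_m) − MC(q_m) = MEB(q_m) = 18.5600.
DWL = ½ × 4.1521 × 18.5600 = 38.5315.

DWL = $38.53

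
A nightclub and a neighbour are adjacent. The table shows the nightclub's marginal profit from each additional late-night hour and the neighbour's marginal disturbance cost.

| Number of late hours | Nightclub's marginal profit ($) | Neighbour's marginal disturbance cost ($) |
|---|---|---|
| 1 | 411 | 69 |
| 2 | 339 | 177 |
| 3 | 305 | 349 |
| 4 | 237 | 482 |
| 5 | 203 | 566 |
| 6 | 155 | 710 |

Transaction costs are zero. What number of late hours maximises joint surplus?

2

Bargaining reaches the level where marginal profit last exceeds marginal disturbance cost.
That holds through level 2 (339 ≥ 177) but not at 3 (305 < 349).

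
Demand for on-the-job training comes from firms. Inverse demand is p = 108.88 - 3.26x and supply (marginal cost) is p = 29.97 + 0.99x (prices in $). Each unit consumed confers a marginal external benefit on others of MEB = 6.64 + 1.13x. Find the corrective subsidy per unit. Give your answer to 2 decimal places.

Social marginal benefit = demand + MEB = 115.52 - 2.13x.
Set SMB = MC: 115.52 - 2.13x = 29.97 + 0.99x → x* = 27.4199.
The Pigouvian subsidy equals MEB at x*: 6.64 + 1.13×27.4199 = 37.6245.

subsidy = $37.62 per unit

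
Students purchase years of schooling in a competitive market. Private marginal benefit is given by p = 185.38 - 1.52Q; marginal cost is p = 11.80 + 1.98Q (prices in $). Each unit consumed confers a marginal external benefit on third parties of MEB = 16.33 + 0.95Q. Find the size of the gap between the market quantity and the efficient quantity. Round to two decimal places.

Market equilibrium (private): 11.80 + 1.98Q = 185.38 - 1.52Q → Q_m = 49.5943.
Social marginal benefit = demand + MEB = 201.71 - 0.57Q.
Set SMB = MC: 201.71 - 0.57Q = 11.80 + 1.98Q → Q* = 74.4745.
Gap = |49.5943 − 74.4745| = 24.8802.

24.88 units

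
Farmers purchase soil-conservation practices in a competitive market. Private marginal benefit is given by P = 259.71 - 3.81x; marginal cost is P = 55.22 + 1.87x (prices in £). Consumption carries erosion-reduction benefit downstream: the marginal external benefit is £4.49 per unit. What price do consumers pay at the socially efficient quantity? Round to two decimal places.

P = £119.53

Social marginal benefit = demand + MEB = 264.20 - 3.81x.
Set SMB = MC: 264.20 - 3.81x = 55.22 + 1.87x → x* = 36.7923.
Consumer price on the demand curve at x*: 259.71 − 3.81×36.7923 = 119.5313.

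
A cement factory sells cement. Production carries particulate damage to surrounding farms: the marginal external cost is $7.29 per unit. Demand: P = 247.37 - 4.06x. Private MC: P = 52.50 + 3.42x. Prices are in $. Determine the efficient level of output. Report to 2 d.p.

Social marginal cost = private MC + MEC = 59.79 + 3.42x.
Set SMC = demand: 59.79 + 3.42x = 247.37 - 4.06x → x* = 25.0775.

x* = 25.08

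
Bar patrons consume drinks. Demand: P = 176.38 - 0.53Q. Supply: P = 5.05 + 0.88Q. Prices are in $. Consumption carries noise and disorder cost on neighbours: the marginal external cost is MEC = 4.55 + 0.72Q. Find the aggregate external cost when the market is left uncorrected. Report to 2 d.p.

Market equilibrium (private): 5.05 + 0.88Q = 176.38 - 0.53Q → Q_m = 121.5106.
Total external cost = ∫₀^{Q_m} (4.55 + 0.72Q) dQ = 4.55×121.5106 + ½×0.72×121.5106² = 5868.2106.

$5868.21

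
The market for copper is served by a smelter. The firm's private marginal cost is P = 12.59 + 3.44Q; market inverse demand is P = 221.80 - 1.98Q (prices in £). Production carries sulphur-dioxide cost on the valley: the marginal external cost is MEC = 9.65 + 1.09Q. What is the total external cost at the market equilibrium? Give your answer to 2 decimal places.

£1184.50

Market equilibrium (private): 12.59 + 3.44Q = 221.80 - 1.98Q → Q_m = 38.5996.
Total external cost = ∫₀^{Q_m} (9.65 + 1.09Q) dQ = 9.65×38.5996 + ½×1.09×38.5996² = 1184.4975.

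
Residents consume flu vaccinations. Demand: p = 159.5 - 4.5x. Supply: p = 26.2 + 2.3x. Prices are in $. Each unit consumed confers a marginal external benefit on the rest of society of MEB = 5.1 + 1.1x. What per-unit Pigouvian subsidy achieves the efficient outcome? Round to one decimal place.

subsidy = $31.8 per unit

Social marginal benefit = demand + MEB = 164.6 - 3.4x.
Set SMB = MC: 164.6 - 3.4x = 26.2 + 2.3x → x* = 24.2807.
The Pigouvian subsidy equals MEB at x*: 5.1 + 1.1×24.2807 = 31.8088.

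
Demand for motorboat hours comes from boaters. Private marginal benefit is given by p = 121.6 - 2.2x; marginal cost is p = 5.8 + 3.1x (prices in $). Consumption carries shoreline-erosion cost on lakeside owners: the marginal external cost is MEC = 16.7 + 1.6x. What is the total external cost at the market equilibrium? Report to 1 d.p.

Market equilibrium (private): 5.8 + 3.1x = 121.6 - 2.2x → x_m = 21.8491.
Total external cost = ∫₀^{x_m} (16.7 + 1.6x) dx = 16.7×21.8491 + ½×1.6×21.8491² = 746.7865.

$746.8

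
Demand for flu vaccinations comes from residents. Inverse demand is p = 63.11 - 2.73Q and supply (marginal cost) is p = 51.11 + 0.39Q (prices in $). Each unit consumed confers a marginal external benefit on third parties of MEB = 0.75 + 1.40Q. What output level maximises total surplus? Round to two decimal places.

Q* = 7.41

Social marginal benefit = demand + MEB = 63.86 - 1.33Q.
Set SMB = MC: 63.86 - 1.33Q = 51.11 + 0.39Q → Q* = 7.4128.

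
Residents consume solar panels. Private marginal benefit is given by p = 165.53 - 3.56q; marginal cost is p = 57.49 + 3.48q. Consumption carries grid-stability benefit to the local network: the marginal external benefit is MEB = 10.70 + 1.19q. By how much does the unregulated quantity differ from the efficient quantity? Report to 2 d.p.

Market equilibrium (private): 57.49 + 3.48q = 165.53 - 3.56q → q_m = 15.3466.
Social marginal benefit = demand + MEB = 176.23 - 2.37q.
Set SMB = MC: 176.23 - 2.37q = 57.49 + 3.48q → q* = 20.2974.
Gap = |15.3466 − 20.2974| = 4.9508.

4.95 units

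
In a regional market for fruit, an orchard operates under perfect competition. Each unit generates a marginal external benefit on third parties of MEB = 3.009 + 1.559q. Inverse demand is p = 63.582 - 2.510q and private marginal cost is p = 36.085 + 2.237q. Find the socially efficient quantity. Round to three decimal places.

Social marginal cost = private MC − MEB = 33.076 + 0.678q.
Set SMC = demand: 33.076 + 0.678q = 63.582 - 2.510q → q* = 9.5690.

q* = 9.569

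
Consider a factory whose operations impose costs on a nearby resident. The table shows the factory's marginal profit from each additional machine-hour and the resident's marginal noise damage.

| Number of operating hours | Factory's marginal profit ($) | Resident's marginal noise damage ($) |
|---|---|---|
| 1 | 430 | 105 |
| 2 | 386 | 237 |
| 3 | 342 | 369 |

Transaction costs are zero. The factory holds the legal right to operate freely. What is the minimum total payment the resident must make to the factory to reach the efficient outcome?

Left alone the factory would choose level 3 (marginal profit stays positive).
Efficient level: k* = 2 (marginal profit ≥ marginal noise damage through 2).
The resident must at least cover the factory's forgone profit from cutting 3→2: 342 = 342.

$342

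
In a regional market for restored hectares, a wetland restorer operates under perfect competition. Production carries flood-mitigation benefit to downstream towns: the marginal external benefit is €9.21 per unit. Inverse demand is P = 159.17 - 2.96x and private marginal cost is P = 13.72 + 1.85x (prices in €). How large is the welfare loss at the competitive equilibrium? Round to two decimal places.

DWL = €8.82

Market equilibrium (private): 13.72 + 1.85x = 159.17 - 2.96x → x_m = 30.2391.
Social marginal cost = private MC − MEB = 4.51 + 1.85x.
Set SMC = demand: 4.51 + 1.85x = 159.17 - 2.96x → x* = 32.1538.
The welfare-loss triangle has base |x_m − x*| and height MEB(x_m) (the vertical gap between SMC and demand is zero at x* and MEB at x_m).
DWL = ½ × 1.9147 × 9.2100 = 8.8172.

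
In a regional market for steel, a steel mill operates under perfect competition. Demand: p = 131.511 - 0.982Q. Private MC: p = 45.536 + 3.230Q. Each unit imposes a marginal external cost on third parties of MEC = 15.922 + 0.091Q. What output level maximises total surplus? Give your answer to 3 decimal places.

Social marginal cost = private MC + MEC = 61.458 + 3.321Q.
Set SMC = demand: 61.458 + 3.321Q = 131.511 - 0.982Q → Q* = 16.2800.

Q* = 16.280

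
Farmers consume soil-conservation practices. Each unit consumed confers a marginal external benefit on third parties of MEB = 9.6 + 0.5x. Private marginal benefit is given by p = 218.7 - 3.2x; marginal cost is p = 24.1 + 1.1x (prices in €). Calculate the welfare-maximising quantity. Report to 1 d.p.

x* = 53.7

Social marginal benefit = demand + MEB = 228.3 - 2.7x.
Set SMB = MC: 228.3 - 2.7x = 24.1 + 1.1x → x* = 53.7368.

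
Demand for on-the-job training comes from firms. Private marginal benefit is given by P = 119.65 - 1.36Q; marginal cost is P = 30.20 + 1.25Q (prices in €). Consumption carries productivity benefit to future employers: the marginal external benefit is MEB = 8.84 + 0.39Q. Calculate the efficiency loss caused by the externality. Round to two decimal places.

DWL = €111.06

Market equilibrium (private): 30.20 + 1.25Q = 119.65 - 1.36Q → Q_m = 34.2720.
Social marginal benefit = demand + MEB = 128.49 - 0.97Q.
Set SMB = MC: 128.49 - 0.97Q = 30.20 + 1.25Q → Q* = 44.2748.
Between Q* and Q_m the wedge SMB − MC runs linearly from 0 to MEB(Q_m), so the loss is a triangle.
DWL = ½ × 10.0028 × 22.2061 = 111.0616.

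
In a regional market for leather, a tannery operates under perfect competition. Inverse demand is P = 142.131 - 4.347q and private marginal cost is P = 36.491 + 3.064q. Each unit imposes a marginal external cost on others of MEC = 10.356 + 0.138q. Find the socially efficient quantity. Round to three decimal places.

Social marginal cost = private MC + MEC = 46.847 + 3.202q.
Set SMC = demand: 46.847 + 3.202q = 142.131 - 4.347q → q* = 12.6221.

q* = 12.622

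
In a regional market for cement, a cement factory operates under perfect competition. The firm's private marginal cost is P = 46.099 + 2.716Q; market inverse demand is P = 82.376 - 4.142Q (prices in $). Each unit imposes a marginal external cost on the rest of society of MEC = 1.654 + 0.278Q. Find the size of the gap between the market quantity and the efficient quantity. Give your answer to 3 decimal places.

0.438 units

Market equilibrium (private): 46.099 + 2.716Q = 82.376 - 4.142Q → Q_m = 5.2897.
Social marginal cost = private MC + MEC = 47.753 + 2.994Q.
Set SMC = demand: 47.753 + 2.994Q = 82.376 - 4.142Q → Q* = 4.8519.
Gap = |5.2897 − 4.8519| = 0.4378.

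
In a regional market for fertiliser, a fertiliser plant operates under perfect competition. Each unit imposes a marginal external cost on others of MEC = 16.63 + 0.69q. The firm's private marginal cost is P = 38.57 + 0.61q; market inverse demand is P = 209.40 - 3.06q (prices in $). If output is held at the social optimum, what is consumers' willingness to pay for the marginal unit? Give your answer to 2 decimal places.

P = $101.18

Social marginal cost = private MC + MEC = 55.20 + 1.30q.
Set SMC = demand: 55.20 + 1.30q = 209.40 - 3.06q → q* = 35.3670.
Consumer price on the demand curve at q*: 209.40 − 3.06×35.3670 = 101.1770.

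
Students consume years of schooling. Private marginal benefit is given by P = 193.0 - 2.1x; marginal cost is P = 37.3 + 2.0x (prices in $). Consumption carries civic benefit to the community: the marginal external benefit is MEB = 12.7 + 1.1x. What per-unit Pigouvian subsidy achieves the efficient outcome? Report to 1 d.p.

subsidy = $74.4 per unit

Social marginal benefit = demand + MEB = 205.7 - x.
Set SMB = MC: 205.7 - x = 37.3 + 2.0x → x* = 56.1333.
The Pigouvian subsidy equals MEB at x*: 12.7 + 1.1×56.1333 = 74.4466.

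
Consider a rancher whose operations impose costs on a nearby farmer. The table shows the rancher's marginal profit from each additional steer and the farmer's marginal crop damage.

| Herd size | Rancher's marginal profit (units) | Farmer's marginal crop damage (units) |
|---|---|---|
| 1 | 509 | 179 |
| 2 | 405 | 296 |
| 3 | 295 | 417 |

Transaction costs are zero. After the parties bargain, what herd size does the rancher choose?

2

Bargaining reaches the level where marginal profit last exceeds marginal crop damage.
That holds through level 2 (405 ≥ 296) but not at 3 (295 < 417).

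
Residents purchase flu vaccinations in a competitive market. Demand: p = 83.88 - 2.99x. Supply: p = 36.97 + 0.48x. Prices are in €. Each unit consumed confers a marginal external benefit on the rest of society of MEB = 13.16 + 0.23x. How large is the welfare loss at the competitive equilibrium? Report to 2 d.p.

Market equilibrium (private): 36.97 + 0.48x = 83.88 - 2.99x → x_m = 13.5187.
Social marginal benefit = demand + MEB = 97.04 - 2.76x.
Set SMB = MC: 97.04 - 2.76x = 36.97 + 0.48x → x* = 18.5401.
The loss is the area between SMB and MC from x* to x_m; with linear curves that's a triangle of height MEB(x_m).
DWL = ½ × 5.0214 × 16.2693 = 40.8473.

DWL = €40.85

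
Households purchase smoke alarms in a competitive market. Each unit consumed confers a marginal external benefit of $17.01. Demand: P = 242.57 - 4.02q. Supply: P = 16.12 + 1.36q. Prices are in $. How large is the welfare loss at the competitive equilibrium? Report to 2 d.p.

Market equilibrium (private): 16.12 + 1.36q = 242.57 - 4.02q → q_m = 42.0911.
Social marginal benefit = demand + MEB = 259.58 - 4.02q.
Set SMB = MC: 259.58 - 4.02q = 16.12 + 1.36q → q* = 45.2528.
Between q* and q_m the wedge SMB − MC runs linearly from 0 to MEB(q_m), so the loss is a triangle.
DWL = ½ × 3.1617 × 17.0100 = 26.8903.

DWL = $26.89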